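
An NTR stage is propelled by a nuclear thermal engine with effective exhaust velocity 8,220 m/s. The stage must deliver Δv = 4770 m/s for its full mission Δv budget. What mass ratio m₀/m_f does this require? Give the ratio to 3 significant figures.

m₀/m_f = exp(Δv / v_e) = exp(4770 / 8220.0) = exp(0.5803) = 1.7866.

mass ratio ≈ 1.79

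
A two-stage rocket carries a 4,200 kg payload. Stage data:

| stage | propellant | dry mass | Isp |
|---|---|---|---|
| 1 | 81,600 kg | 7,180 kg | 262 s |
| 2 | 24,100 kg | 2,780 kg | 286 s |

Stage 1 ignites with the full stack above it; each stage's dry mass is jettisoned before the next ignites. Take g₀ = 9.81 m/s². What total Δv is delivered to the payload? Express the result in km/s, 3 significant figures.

Δv ≈ 7.13 km/s

Ignition mass of stage 1 = 81,600+7,180 + 24,100+2,780 + 4,200 = 119,860 kg.
Stage 1: m₀ = 119,860 kg, m_f = 119,860 − 81,600 = 38,260 kg; Δv = 262×9.81×ln(3.133) = 2570.2×1.1419 ≈ 2935 m/s.
Stage 2: m₀ = 31,080 kg, m_f = 31,080 − 24,100 = 6,980 kg; Δv = 286×9.81×ln(4.453) = 2805.7×1.4935 ≈ 4190 m/s.
Total Δv = 2935 + 4190 = 7125 m/s.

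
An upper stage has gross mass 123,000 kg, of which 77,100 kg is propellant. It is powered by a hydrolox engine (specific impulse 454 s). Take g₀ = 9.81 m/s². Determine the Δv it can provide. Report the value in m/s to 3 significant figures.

Δv ≈ 4390 m/s

v_e = Isp · g₀ = 454 × 9.81 = 4453.7 m/s.
m_f = m₀ − m_prop = 123,000 − 77,100 = 45,900 kg.
Δv = v_e · ln(m₀/m_f) = 4453.7 × ln(2.68) = 4453.7 × 0.9857 ≈ 4390.1 m/s.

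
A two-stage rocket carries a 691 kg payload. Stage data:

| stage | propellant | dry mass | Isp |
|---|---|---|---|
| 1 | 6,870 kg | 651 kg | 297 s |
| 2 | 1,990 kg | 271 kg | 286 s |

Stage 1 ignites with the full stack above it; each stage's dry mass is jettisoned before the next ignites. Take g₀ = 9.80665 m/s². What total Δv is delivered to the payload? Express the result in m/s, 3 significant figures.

Ignition mass of stage 1 = 6,870+651 + 1,990+271 + 691 = 10,473 kg.
Stage 1: m₀ = 10,473 kg, m_f = 10,473 − 6,870 = 3,603 kg; Δv = 297×9.80665×ln(2.907) = 2912.6×1.0670 ≈ 3108 m/s.
Stage 2: m₀ = 2,952 kg, m_f = 2,952 − 1,990 = 962 kg; Δv = 286×9.80665×ln(3.069) = 2804.7×1.1212 ≈ 3145 m/s.
Total Δv = 3108 + 3145 = 6253 m/s.

Δv ≈ 6250 m/s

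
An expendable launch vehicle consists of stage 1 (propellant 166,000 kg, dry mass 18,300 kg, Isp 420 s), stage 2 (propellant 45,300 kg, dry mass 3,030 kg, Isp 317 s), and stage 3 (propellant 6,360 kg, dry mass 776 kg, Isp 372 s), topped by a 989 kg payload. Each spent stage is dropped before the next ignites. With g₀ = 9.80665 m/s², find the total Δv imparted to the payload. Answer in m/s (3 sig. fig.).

Ignition mass of stage 1 = 166,000+18,300 + 45,300+3,030 + 6,360+776 + 989 = 240,755 kg.
Stage 1: m₀ = 240,755 kg, m_f = 240,755 − 166,000 = 74,755 kg; Δv = 420×9.80665×ln(3.221) = 4118.8×1.1696 ≈ 4817 m/s.
Stage 2: m₀ = 56,455 kg, m_f = 56,455 − 45,300 = 11,155 kg; Δv = 317×9.80665×ln(5.061) = 3108.7×1.6216 ≈ 5041 m/s.
Stage 3: m₀ = 8,125 kg, m_f = 8,125 − 6,360 = 1,765 kg; Δv = 372×9.80665×ln(4.603) = 3648.1×1.5268 ≈ 5570 m/s.
Total Δv = 4817 + 5041 + 5570 = 15428 m/s.

Δv ≈ 15400 m/s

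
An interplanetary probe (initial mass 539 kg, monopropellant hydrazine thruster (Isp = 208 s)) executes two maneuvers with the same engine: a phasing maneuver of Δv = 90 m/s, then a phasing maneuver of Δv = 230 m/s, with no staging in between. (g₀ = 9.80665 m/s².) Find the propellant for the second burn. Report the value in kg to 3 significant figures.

propellant for the second burn ≈ 55.0 kg

v_e = Isp · g₀ = 208 × 9.80665 = 2039.8 m/s.
After the first burn: m = 539 × exp(−90/2039.8) = 539 × 0.95684 = 515.737 kg.
After the second burn: m = 515.737 × exp(−230/2039.8) = 515.737 × 0.89337 = 460.744 kg.
Second-burn propellant = 515.737 − 460.744 = 54.993 kg.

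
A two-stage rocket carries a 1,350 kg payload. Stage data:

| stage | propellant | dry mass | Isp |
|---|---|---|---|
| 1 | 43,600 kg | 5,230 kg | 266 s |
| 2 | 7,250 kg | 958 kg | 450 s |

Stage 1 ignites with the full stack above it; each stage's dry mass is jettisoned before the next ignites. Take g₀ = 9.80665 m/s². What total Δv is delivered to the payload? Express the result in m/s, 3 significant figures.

Ignition mass of stage 1 = 43,600+5,230 + 7,250+958 + 1,350 = 58,388 kg.
Stage 1: m₀ = 58,388 kg, m_f = 58,388 − 43,600 = 14,788 kg; Δv = 266×9.80665×ln(3.948) = 2608.6×1.3733 ≈ 3582 m/s.
Stage 2: m₀ = 9,558 kg, m_f = 9,558 − 7,250 = 2,308 kg; Δv = 450×9.80665×ln(4.141) = 4413.0×1.4210 ≈ 6271 m/s.
Total Δv = 3582 + 6271 = 9853 m/s.

Δv ≈ 9850 m/s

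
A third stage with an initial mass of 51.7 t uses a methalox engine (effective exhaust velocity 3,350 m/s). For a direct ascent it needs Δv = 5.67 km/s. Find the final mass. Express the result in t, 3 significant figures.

final mass ≈ 9.52 t

From the ideal rocket equation, m₀/m_f = exp(Δv / v_e) = exp(5670 / 3350.0) = exp(1.6925) = 5.4332.
m_f = m₀ / 5.4332 = 51.7 / 5.4332 = 9.51557 t.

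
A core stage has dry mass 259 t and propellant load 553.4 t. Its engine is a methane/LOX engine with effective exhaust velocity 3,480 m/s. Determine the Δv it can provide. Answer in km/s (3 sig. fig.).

m₀ = m_dry + m_prop = 259 + 553.4 = 812.4 t.
From the ideal rocket equation, Δv = v_e · ln(m₀/m_f) = 3480.0 × ln(3.137) = 3480.0 × 1.1432 ≈ 3978.2 m/s.

Δv ≈ 3.98 km/s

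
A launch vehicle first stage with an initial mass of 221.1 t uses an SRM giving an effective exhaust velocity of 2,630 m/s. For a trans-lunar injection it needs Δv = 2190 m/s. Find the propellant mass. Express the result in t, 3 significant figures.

propellant mass ≈ 125 t

m₀/m_f = exp(Δv / v_e) = exp(2190 / 2630.0) = exp(0.8327) = 2.2995.
m_f = 221.1 / 2.2995 = 96.1513 t, so propellant = m₀ − m_f = 221.1 − 96.1513 = 124.9487 t.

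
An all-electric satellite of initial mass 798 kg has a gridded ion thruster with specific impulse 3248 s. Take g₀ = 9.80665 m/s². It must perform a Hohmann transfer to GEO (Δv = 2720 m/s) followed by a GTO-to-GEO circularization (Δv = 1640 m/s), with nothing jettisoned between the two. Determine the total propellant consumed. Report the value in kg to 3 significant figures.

total propellant consumed ≈ 102 kg

v_e = Isp · g₀ = 3248 × 9.80665 = 31852.0 m/s.
After the first burn: m = 798 × exp(−2720/31852.0) = 798 × 0.91815 = 732.684 kg.
After the second burn: m = 732.684 × exp(−1640/31852.0) = 732.684 × 0.94981 = 695.911 kg.
Total propellant = m₀ − m_final = 798 − 695.911 = 102.089 kg.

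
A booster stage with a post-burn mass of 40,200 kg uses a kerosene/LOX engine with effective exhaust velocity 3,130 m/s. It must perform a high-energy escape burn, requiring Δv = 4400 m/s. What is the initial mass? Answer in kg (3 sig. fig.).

initial mass ≈ 164000 kg

Using Δv = v_e ln(m₀/m_f): m₀/m_f = exp(Δv / v_e) = exp(4400 / 3130.0) = exp(1.4058) = 4.0786.
m₀ = m_f × 4.0786 = 40,200 × 4.0786 = 163,960 kg.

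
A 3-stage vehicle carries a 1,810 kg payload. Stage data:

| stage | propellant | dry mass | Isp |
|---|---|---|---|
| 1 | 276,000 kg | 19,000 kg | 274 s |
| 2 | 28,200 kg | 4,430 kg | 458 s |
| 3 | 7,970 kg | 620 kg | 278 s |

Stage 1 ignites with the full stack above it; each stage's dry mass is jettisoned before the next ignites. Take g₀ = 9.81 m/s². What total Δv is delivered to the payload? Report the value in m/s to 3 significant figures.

Ignition mass of stage 1 = 276,000+19,000 + 28,200+4,430 + 7,970+620 + 1,810 = 338,030 kg.
Stage 1: m₀ = 338,030 kg, m_f = 338,030 − 276,000 = 62,030 kg; Δv = 274×9.81×ln(5.449) = 2687.9×1.6955 ≈ 4557 m/s.
Stage 2: m₀ = 43,030 kg, m_f = 43,030 − 28,200 = 14,830 kg; Δv = 458×9.81×ln(2.902) = 4493.0×1.0652 ≈ 4786 m/s.
Stage 3: m₀ = 10,400 kg, m_f = 10,400 − 7,970 = 2,430 kg; Δv = 278×9.81×ln(4.28) = 2727.2×1.4539 ≈ 3965 m/s.
Total Δv = 4557 + 4786 + 3965 = 13308 m/s.

Δv ≈ 13300 m/s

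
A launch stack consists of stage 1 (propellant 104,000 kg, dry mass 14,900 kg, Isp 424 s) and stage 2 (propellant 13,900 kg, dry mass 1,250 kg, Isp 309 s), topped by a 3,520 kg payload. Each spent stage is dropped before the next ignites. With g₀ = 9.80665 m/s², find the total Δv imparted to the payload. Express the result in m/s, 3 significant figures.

Δv ≈ 10000 m/s

Ignition mass of stage 1 = 104,000+14,900 + 13,900+1,250 + 3,520 = 137,570 kg.
Stage 1: m₀ = 137,570 kg, m_f = 137,570 − 104,000 = 33,570 kg; Δv = 424×9.80665×ln(4.098) = 4158.0×1.4105 ≈ 5865 m/s.
Stage 2: m₀ = 18,670 kg, m_f = 18,670 − 13,900 = 4,770 kg; Δv = 309×9.80665×ln(3.914) = 3030.3×1.3646 ≈ 4135 m/s.
Total Δv = 5865 + 4135 = 10000 m/s.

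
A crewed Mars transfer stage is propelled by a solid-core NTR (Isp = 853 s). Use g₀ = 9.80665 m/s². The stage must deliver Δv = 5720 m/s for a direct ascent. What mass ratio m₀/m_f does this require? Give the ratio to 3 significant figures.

v_e = Isp · g₀ = 853 × 9.80665 = 8365.1 m/s.
Using Δv = v_e ln(m₀/m_f): m₀/m_f = exp(Δv / v_e) = exp(5720 / 8365.1) = exp(0.6838) = 1.9814.

mass ratio ≈ 1.98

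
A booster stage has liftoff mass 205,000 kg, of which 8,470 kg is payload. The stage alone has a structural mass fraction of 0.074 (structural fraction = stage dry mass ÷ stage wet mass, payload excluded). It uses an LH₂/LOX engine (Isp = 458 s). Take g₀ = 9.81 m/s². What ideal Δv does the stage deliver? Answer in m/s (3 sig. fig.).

Stage wet mass = m₀ − payload = 205,000 − 8,470 = 196,530 kg.
Stage dry mass = ε × stage wet mass = 0.074 × 196,530 = 14,543.2 kg.
Burnout mass m_f = stage dry + payload = 14,543.2 + 8,470 = 23,013.2 kg.
v_e = Isp · g₀ = 458 × 9.81 = 4493.0 m/s.
Δv = v_e · ln(205,000/23,013.2) = 4493.0 × ln(8.908) = 4493.0 × 2.1869 ≈ 9826 m/s.

Δv ≈ 9830 m/s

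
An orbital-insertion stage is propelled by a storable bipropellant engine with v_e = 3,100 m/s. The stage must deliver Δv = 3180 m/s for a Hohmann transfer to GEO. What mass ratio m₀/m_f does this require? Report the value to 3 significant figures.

From the ideal rocket equation, m₀/m_f = exp(Δv / v_e) = exp(3180 / 3100.0) = exp(1.0258) = 2.7893.

mass ratio ≈ 2.79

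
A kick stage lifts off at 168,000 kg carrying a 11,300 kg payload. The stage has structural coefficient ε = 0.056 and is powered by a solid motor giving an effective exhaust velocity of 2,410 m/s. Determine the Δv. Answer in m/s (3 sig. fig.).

Stage wet mass = m₀ − payload = 168,000 − 11,300 = 156,700 kg.
Stage dry mass = ε × stage wet mass = 0.056 × 156,700 = 8,775.2 kg.
Burnout mass m_f = stage dry + payload = 8,775.2 + 11,300 = 20,075.2 kg.
Δv = v_e · ln(168,000/20,075.2) = 2410.0 × ln(8.369) = 2410.0 × 2.1245 ≈ 5120 m/s.

Δv ≈ 5120 m/s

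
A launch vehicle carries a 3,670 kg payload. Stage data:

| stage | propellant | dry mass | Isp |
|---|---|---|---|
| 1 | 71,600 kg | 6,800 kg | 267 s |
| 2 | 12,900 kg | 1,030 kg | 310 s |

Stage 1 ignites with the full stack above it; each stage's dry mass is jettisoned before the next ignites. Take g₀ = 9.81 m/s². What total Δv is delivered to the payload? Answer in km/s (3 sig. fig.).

Δv ≈ 7.60 km/s

Ignition mass of stage 1 = 71,600+6,800 + 12,900+1,030 + 3,670 = 96,000 kg.
Stage 1: m₀ = 96,000 kg, m_f = 96,000 − 71,600 = 24,400 kg; Δv = 267×9.81×ln(3.934) = 2619.3×1.3698 ≈ 3588 m/s.
Stage 2: m₀ = 17,600 kg, m_f = 17,600 − 12,900 = 4,700 kg; Δv = 310×9.81×ln(3.745) = 3041.1×1.3203 ≈ 4015 m/s.
Total Δv = 3588 + 4015 = 7603 m/s.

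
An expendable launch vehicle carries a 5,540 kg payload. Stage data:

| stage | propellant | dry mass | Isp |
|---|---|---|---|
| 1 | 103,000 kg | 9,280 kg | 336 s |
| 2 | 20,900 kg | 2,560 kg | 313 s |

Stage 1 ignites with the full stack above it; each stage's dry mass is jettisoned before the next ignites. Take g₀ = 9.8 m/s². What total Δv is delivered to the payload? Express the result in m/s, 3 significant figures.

Δv ≈ 8210 m/s

Ignition mass of stage 1 = 103,000+9,280 + 20,900+2,560 + 5,540 = 141,280 kg.
Stage 1: m₀ = 141,280 kg, m_f = 141,280 − 103,000 = 38,280 kg; Δv = 336×9.8×ln(3.691) = 3292.8×1.3058 ≈ 4300 m/s.
Stage 2: m₀ = 29,000 kg, m_f = 29,000 − 20,900 = 8,100 kg; Δv = 313×9.8×ln(3.58) = 3067.4×1.2754 ≈ 3912 m/s.
Total Δv = 4300 + 3912 = 8212 m/s.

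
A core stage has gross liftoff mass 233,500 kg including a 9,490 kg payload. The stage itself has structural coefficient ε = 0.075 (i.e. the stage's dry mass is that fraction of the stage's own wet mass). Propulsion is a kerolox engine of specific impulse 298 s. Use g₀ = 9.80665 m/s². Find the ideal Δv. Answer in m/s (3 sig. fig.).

Stage wet mass = m₀ − payload = 233,500 − 9,490 = 224,010 kg.
Stage dry mass = ε × stage wet mass = 0.075 × 224,010 = 16,800.8 kg.
Burnout mass m_f = stage dry + payload = 16,800.8 + 9,490 = 26,290.8 kg.
v_e = Isp · g₀ = 298 × 9.80665 = 2922.4 m/s.
By the Tsiolkovsky rocket equation, Δv = v_e · ln(233,500/26,290.8) = 2922.4 × ln(8.881) = 2922.4 × 2.1840 ≈ 6382 m/s.

Δv ≈ 6380 m/s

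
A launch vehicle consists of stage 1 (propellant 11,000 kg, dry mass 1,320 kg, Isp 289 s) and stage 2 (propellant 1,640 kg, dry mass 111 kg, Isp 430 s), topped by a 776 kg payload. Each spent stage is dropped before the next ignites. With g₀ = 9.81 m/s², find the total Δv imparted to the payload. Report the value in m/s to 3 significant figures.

Δv ≈ 8250 m/s

Ignition mass of stage 1 = 11,000+1,320 + 1,640+111 + 776 = 14,847 kg.
Stage 1: m₀ = 14,847 kg, m_f = 14,847 − 11,000 = 3,847 kg; Δv = 289×9.81×ln(3.859) = 2835.1×1.3505 ≈ 3829 m/s.
Stage 2: m₀ = 2,527 kg, m_f = 2,527 − 1,640 = 887 kg; Δv = 430×9.81×ln(2.849) = 4218.3×1.0469 ≈ 4416 m/s.
Total Δv = 3829 + 4416 = 8245 m/s.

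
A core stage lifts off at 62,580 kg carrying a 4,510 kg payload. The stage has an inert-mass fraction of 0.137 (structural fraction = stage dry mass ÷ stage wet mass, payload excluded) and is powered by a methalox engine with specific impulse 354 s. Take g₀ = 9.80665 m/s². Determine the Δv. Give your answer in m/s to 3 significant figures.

Stage wet mass = m₀ − payload = 62,580 − 4,510 = 58,070 kg.
Stage dry mass = ε × stage wet mass = 0.137 × 58,070 = 7,955.59 kg.
Burnout mass m_f = stage dry + payload = 7,955.59 + 4,510 = 12,465.59 kg.
v_e = Isp · g₀ = 354 × 9.80665 = 3471.6 m/s.
From the ideal rocket equation, Δv = v_e · ln(62,580/12,465.59) = 3471.6 × ln(5.02) = 3471.6 × 1.6135 ≈ 5601 m/s.

Δv ≈ 5600 m/s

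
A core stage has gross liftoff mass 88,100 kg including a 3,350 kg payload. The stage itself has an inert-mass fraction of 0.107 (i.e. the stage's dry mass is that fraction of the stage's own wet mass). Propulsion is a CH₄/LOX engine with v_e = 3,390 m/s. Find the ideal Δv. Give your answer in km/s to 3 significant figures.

Stage wet mass = m₀ − payload = 88,100 − 3,350 = 84,750 kg.
Stage dry mass = ε × stage wet mass = 0.107 × 84,750 = 9,068.25 kg.
Burnout mass m_f = stage dry + payload = 9,068.25 + 3,350 = 12,418.25 kg.
Δv = v_e · ln(88,100/12,418.25) = 3390.0 × ln(7.094) = 3390.0 × 1.9593 ≈ 6642 m/s.

Δv ≈ 6.64 km/s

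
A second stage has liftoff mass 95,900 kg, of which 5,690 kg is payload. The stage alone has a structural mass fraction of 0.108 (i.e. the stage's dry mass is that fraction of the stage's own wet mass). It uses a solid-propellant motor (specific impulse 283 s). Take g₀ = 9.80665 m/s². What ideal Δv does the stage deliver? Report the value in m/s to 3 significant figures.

Stage wet mass = m₀ − payload = 95,900 − 5,690 = 90,210 kg.
Stage dry mass = ε × stage wet mass = 0.108 × 90,210 = 9,742.68 kg.
Burnout mass m_f = stage dry + payload = 9,742.68 + 5,690 = 15,432.68 kg.
v_e = Isp · g₀ = 283 × 9.80665 = 2775.3 m/s.
By the Tsiolkovsky rocket equation, Δv = v_e · ln(95,900/15,432.68) = 2775.3 × ln(6.214) = 2775.3 × 1.8268 ≈ 5070 m/s.

Δv ≈ 5070 m/s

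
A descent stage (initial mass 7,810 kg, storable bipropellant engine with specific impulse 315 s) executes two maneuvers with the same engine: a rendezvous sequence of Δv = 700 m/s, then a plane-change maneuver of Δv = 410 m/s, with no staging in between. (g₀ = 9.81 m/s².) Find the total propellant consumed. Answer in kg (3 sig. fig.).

v_e = Isp · g₀ = 315 × 9.81 = 3090.2 m/s.
After the first burn: m = 7810 × exp(−700/3090.2) = 7810 × 0.79730 = 6,226.91 kg.
After the second burn: m = 6,226.91 × exp(−410/3090.2) = 6,226.91 × 0.87575 = 5,453.22 kg.
Total propellant = m₀ − m_final = 7810 − 5,453.22 = 2,356.78 kg.

total propellant consumed ≈ 2360 kg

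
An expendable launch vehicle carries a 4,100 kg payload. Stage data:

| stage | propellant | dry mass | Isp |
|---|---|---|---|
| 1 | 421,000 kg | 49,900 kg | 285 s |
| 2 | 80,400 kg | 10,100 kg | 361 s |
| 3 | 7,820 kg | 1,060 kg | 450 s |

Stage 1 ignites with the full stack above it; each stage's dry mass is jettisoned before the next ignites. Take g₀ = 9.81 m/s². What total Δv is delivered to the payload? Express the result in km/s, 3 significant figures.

Ignition mass of stage 1 = 421,000+49,900 + 80,400+10,100 + 7,820+1,060 + 4,100 = 574,380 kg.
Stage 1: m₀ = 574,380 kg, m_f = 574,380 − 421,000 = 153,380 kg; Δv = 285×9.81×ln(3.745) = 2795.9×1.3204 ≈ 3692 m/s.
Stage 2: m₀ = 103,480 kg, m_f = 103,480 − 80,400 = 23,080 kg; Δv = 361×9.81×ln(4.484) = 3541.4×1.5004 ≈ 5314 m/s.
Stage 3: m₀ = 12,980 kg, m_f = 12,980 − 7,820 = 5,160 kg; Δv = 450×9.81×ln(2.516) = 4414.5×0.9225 ≈ 4072 m/s.
Total Δv = 3692 + 5314 + 4072 = 13078 m/s.

Δv ≈ 13.1 km/s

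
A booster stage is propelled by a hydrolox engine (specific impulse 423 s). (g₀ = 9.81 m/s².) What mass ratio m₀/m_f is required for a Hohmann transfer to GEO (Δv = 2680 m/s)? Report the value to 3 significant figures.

mass ratio ≈ 1.91

v_e = Isp · g₀ = 423 × 9.81 = 4149.6 m/s.
m₀/m_f = exp(Δv / v_e) = exp(2680 / 4149.6) = exp(0.6458) = 1.9076.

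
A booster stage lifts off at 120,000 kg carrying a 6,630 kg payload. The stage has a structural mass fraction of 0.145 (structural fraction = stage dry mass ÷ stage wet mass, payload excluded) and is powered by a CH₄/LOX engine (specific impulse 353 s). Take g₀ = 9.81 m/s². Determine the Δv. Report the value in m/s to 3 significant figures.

Δv ≈ 5710 m/s

Stage wet mass = m₀ − payload = 120,000 − 6,630 = 113,370 kg.
Stage dry mass = ε × stage wet mass = 0.145 × 113,370 = 16,438.7 kg.
Burnout mass m_f = stage dry + payload = 16,438.7 + 6,630 = 23,068.7 kg.
v_e = Isp · g₀ = 353 × 9.81 = 3462.9 m/s.
Δv = v_e · ln(120,000/23,068.7) = 3462.9 × ln(5.202) = 3462.9 × 1.6490 ≈ 5710 m/s.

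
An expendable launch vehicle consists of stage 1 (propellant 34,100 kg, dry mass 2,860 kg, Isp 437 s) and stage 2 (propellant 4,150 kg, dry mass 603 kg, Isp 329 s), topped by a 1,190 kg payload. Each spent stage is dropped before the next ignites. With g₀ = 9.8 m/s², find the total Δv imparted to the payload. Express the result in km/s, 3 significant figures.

Ignition mass of stage 1 = 34,100+2,860 + 4,150+603 + 1,190 = 42,903 kg.
Stage 1: m₀ = 42,903 kg, m_f = 42,903 − 34,100 = 8,803 kg; Δv = 437×9.8×ln(4.874) = 4282.6×1.5838 ≈ 6783 m/s.
Stage 2: m₀ = 5,943 kg, m_f = 5,943 − 4,150 = 1,793 kg; Δv = 329×9.8×ln(3.315) = 3224.2×1.1983 ≈ 3864 m/s.
Total Δv = 6783 + 3864 = 10647 m/s.

Δv ≈ 10.6 km/s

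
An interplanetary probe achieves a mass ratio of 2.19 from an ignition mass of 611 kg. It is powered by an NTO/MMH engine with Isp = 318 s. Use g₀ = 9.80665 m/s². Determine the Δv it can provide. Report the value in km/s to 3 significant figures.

Δv ≈ 2.44 km/s

v_e = Isp · g₀ = 318 × 9.80665 = 3118.5 m/s.
Δv = v_e · ln(2.19) = 3118.5 × 0.7839 ≈ 2444.6 m/s.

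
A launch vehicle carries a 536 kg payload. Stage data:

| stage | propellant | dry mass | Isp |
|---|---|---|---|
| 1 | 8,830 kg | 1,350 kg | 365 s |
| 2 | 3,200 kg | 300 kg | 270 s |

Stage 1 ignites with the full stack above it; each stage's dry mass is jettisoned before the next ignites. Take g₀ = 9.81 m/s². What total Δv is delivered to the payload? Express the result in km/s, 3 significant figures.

Δv ≈ 7.65 km/s

Ignition mass of stage 1 = 8,830+1,350 + 3,200+300 + 536 = 14,216 kg.
Stage 1: m₀ = 14,216 kg, m_f = 14,216 − 8,830 = 5,386 kg; Δv = 365×9.81×ln(2.639) = 3580.7×0.9706 ≈ 3475 m/s.
Stage 2: m₀ = 4,036 kg, m_f = 4,036 − 3,200 = 836 kg; Δv = 270×9.81×ln(4.828) = 2648.7×1.5744 ≈ 4170 m/s.
Total Δv = 3475 + 4170 = 7645 m/s.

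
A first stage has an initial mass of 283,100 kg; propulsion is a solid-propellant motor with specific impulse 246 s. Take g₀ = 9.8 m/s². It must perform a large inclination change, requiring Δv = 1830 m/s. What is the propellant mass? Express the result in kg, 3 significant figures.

propellant mass ≈ 151000 kg

v_e = Isp · g₀ = 246 × 9.8 = 2410.8 m/s.
Rocket equation: m₀/m_f = exp(Δv / v_e) = exp(1830 / 2410.8) = exp(0.7591) = 2.1363.
m_f = 283,100 / 2.1363 = 132,519 kg, so propellant = m₀ − m_f = 283,100 − 132,519 = 150,581 kg.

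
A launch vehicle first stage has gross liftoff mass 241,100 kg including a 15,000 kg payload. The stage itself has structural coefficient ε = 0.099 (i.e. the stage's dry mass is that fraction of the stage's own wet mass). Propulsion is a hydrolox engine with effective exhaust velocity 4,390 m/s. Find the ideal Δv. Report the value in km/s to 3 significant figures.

Stage wet mass = m₀ − payload = 241,100 − 15,000 = 226,100 kg.
Stage dry mass = ε × stage wet mass = 0.099 × 226,100 = 22,383.9 kg.
Burnout mass m_f = stage dry + payload = 22,383.9 + 15,000 = 37,383.9 kg.
Using Δv = v_e ln(m₀/m_f): Δv = v_e · ln(241,100/37,383.9) = 4390.0 × ln(6.449) = 4390.0 × 1.8640 ≈ 8183 m/s.

Δv ≈ 8.18 km/s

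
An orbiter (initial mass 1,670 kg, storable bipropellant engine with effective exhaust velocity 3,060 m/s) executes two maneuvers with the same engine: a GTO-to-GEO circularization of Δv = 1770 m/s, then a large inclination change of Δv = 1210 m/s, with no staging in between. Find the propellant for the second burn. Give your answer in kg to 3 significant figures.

propellant for the second burn ≈ 306 kg

After the first burn: m = 1670 × exp(−1770/3060.0) = 1670 × 0.56078 = 936.503 kg.
After the second burn: m = 936.503 × exp(−1210/3060.0) = 936.503 × 0.67339 = 630.632 kg.
Second-burn propellant = 936.503 − 630.632 = 305.871 kg.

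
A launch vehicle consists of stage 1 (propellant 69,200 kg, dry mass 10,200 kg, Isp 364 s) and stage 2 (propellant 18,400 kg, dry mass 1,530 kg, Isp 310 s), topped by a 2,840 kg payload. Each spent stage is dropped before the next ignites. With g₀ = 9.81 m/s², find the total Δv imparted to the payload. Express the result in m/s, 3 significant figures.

Ignition mass of stage 1 = 69,200+10,200 + 18,400+1,530 + 2,840 = 102,170 kg.
Stage 1: m₀ = 102,170 kg, m_f = 102,170 − 69,200 = 32,970 kg; Δv = 364×9.81×ln(3.099) = 3570.8×1.1310 ≈ 4039 m/s.
Stage 2: m₀ = 22,770 kg, m_f = 22,770 − 18,400 = 4,370 kg; Δv = 310×9.81×ln(5.211) = 3041.1×1.6507 ≈ 5020 m/s.
Total Δv = 4039 + 5020 = 9059 m/s.

Δv ≈ 9060 m/s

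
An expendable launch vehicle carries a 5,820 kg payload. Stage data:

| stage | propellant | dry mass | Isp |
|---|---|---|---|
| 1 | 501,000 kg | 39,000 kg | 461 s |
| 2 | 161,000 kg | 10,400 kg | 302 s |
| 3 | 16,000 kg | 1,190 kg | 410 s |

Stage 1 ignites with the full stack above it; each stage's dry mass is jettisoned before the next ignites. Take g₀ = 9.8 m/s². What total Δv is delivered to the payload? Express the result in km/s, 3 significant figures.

Δv ≈ 15.2 km/s

Ignition mass of stage 1 = 501,000+39,000 + 161,000+10,400 + 16,000+1,190 + 5,820 = 734,410 kg.
Stage 1: m₀ = 734,410 kg, m_f = 734,410 − 501,000 = 233,410 kg; Δv = 461×9.8×ln(3.146) = 4517.8×1.1463 ≈ 5179 m/s.
Stage 2: m₀ = 194,410 kg, m_f = 194,410 − 161,000 = 33,410 kg; Δv = 302×9.8×ln(5.819) = 2959.6×1.7611 ≈ 5212 m/s.
Stage 3: m₀ = 23,010 kg, m_f = 23,010 − 16,000 = 7,010 kg; Δv = 410×9.8×ln(3.282) = 4018.0×1.1886 ≈ 4776 m/s.
Total Δv = 5179 + 5212 + 4776 = 15167 m/s.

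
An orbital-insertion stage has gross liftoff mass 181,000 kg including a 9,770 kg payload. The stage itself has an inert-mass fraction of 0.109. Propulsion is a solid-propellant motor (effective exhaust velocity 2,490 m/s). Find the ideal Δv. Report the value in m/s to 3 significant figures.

Δv ≈ 4610 m/s

Stage wet mass = m₀ − payload = 181,000 − 9,770 = 171,230 kg.
Stage dry mass = ε × stage wet mass = 0.109 × 171,230 = 18,664.1 kg.
Burnout mass m_f = stage dry + payload = 18,664.1 + 9,770 = 28,434.1 kg.
Δv = v_e · ln(181,000/28,434.1) = 2490.0 × ln(6.366) = 2490.0 × 1.8509 ≈ 4609 m/s.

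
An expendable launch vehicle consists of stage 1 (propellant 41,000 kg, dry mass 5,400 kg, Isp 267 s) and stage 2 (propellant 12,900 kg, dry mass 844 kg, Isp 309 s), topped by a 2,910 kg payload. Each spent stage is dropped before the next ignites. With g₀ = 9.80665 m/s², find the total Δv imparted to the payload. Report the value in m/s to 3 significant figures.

Ignition mass of stage 1 = 41,000+5,400 + 12,900+844 + 2,910 = 63,054 kg.
Stage 1: m₀ = 63,054 kg, m_f = 63,054 − 41,000 = 22,054 kg; Δv = 267×9.80665×ln(2.859) = 2618.4×1.0505 ≈ 2751 m/s.
Stage 2: m₀ = 16,654 kg, m_f = 16,654 − 12,900 = 3,754 kg; Δv = 309×9.80665×ln(4.436) = 3030.3×1.4898 ≈ 4515 m/s.
Total Δv = 2751 + 4515 = 7266 m/s.

Δv ≈ 7270 m/s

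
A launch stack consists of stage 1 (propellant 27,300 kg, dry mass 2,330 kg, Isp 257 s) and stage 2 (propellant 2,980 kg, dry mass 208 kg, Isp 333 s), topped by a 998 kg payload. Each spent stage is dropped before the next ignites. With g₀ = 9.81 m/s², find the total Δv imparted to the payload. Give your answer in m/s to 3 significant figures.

Δv ≈ 8220 m/s

Ignition mass of stage 1 = 27,300+2,330 + 2,980+208 + 998 = 33,816 kg.
Stage 1: m₀ = 33,816 kg, m_f = 33,816 − 27,300 = 6,516 kg; Δv = 257×9.81×ln(5.19) = 2521.2×1.6467 ≈ 4152 m/s.
Stage 2: m₀ = 4,186 kg, m_f = 4,186 − 2,980 = 1,206 kg; Δv = 333×9.81×ln(3.471) = 3266.7×1.2444 ≈ 4065 m/s.
Total Δv = 4152 + 4065 = 8217 m/s.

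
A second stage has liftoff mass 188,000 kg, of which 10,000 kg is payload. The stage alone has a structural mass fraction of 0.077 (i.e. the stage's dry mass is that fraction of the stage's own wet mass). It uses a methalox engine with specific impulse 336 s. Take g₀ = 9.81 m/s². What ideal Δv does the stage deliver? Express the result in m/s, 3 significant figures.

Δv ≈ 6830 m/s

Stage wet mass = m₀ − payload = 188,000 − 10,000 = 178,000 kg.
Stage dry mass = ε × stage wet mass = 0.077 × 178,000 = 13,706 kg.
Burnout mass m_f = stage dry + payload = 13,706 + 10,000 = 23,706 kg.
v_e = Isp · g₀ = 336 × 9.81 = 3296.2 m/s.
From the ideal rocket equation, Δv = v_e · ln(188,000/23,706) = 3296.2 × ln(7.93) = 3296.2 × 2.0707 ≈ 6825 m/s.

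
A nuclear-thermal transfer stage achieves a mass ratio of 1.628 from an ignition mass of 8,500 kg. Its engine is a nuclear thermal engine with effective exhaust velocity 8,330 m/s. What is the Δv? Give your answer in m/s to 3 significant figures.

Δv ≈ 4060 m/s

Rocket equation: Δv = v_e · ln(1.628) = 8330.0 × 0.4874 ≈ 4059.6 m/s.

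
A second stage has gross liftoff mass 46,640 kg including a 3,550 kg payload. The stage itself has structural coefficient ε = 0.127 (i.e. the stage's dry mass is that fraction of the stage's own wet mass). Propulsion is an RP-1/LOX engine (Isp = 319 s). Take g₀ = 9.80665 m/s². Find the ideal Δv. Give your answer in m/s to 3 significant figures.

Stage wet mass = m₀ − payload = 46,640 − 3,550 = 43,090 kg.
Stage dry mass = ε × stage wet mass = 0.127 × 43,090 = 5,472.43 kg.
Burnout mass m_f = stage dry + payload = 5,472.43 + 3,550 = 9,022.43 kg.
v_e = Isp · g₀ = 319 × 9.80665 = 3128.3 m/s.
Δv = v_e · ln(46,640/9,022.43) = 3128.3 × ln(5.169) = 3128.3 × 1.6427 ≈ 5139 m/s.

Δv ≈ 5140 m/s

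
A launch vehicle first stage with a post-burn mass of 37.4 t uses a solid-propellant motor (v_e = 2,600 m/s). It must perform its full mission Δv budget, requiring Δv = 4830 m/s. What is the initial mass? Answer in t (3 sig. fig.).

Rocket equation: m₀/m_f = exp(Δv / v_e) = exp(4830 / 2600.0) = exp(1.8577) = 6.4089.
m₀ = m_f × 6.4089 = 37.4 × 6.4089 = 239.693 t.

initial mass ≈ 240 t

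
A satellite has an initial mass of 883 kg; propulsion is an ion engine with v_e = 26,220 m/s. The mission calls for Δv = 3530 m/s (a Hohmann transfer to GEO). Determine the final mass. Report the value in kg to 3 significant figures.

From the ideal rocket equation, m₀/m_f = exp(Δv / v_e) = exp(3530 / 26220.0) = exp(0.1346) = 1.1441.
m_f = m₀ / 1.1441 = 883 / 1.1441 = 771.786 kg.

final mass ≈ 772 kg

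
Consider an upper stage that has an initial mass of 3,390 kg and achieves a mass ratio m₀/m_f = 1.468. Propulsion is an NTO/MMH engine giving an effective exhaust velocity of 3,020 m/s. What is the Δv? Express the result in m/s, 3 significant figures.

Δv ≈ 1160 m/s

Δv = v_e · ln(1.468) = 3020.0 × 0.3839 ≈ 1159.4 m/s.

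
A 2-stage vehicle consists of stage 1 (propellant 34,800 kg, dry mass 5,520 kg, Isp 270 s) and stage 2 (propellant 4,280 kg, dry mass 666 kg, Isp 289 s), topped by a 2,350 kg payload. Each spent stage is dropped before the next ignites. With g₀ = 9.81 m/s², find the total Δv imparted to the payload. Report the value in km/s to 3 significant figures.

Ignition mass of stage 1 = 34,800+5,520 + 4,280+666 + 2,350 = 47,616 kg.
Stage 1: m₀ = 47,616 kg, m_f = 47,616 − 34,800 = 12,816 kg; Δv = 270×9.81×ln(3.715) = 2648.7×1.3125 ≈ 3476 m/s.
Stage 2: m₀ = 7,296 kg, m_f = 7,296 − 4,280 = 3,016 kg; Δv = 289×9.81×ln(2.419) = 2835.1×0.8834 ≈ 2505 m/s.
Total Δv = 3476 + 2505 = 5981 m/s.

Δv ≈ 5.98 km/s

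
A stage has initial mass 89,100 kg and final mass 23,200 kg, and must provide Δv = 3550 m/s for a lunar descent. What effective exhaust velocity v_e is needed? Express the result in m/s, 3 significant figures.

ln(m₀/m_f) = ln(89100/23200) = ln(3.841) = 1.3456.
Rocket equation: v_e = Δv / ln(m₀/m_f) = 3550 / 1.3456 = 2638.2 m/s.

v_e ≈ 2640 m/s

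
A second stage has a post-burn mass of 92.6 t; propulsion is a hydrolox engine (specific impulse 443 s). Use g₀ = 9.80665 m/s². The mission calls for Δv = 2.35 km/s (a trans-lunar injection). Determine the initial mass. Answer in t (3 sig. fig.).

initial mass ≈ 159 t

v_e = Isp · g₀ = 443 × 9.80665 = 4344.3 m/s.
m₀/m_f = exp(Δv / v_e) = exp(2350 / 4344.3) = exp(0.5409) = 1.7176.
m₀ = m_f × 1.7176 = 92.6 × 1.7176 = 159.05 t.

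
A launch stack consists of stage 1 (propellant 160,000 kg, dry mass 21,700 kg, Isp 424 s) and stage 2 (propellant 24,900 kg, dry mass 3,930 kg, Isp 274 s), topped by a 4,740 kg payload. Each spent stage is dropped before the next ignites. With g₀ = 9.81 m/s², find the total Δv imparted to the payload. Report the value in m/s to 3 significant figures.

Δv ≈ 9290 m/s

Ignition mass of stage 1 = 160,000+21,700 + 24,900+3,930 + 4,740 = 215,270 kg.
Stage 1: m₀ = 215,270 kg, m_f = 215,270 − 160,000 = 55,270 kg; Δv = 424×9.81×ln(3.895) = 4159.4×1.3597 ≈ 5655 m/s.
Stage 2: m₀ = 33,570 kg, m_f = 33,570 − 24,900 = 8,670 kg; Δv = 274×9.81×ln(3.872) = 2687.9×1.3538 ≈ 3639 m/s.
Total Δv = 5655 + 3639 = 9294 m/s.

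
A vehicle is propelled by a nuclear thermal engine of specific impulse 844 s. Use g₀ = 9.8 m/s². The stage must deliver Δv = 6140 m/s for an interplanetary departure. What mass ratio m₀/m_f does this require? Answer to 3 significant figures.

mass ratio ≈ 2.10

v_e = Isp · g₀ = 844 × 9.8 = 8271.2 m/s.
m₀/m_f = exp(Δv / v_e) = exp(6140 / 8271.2) = exp(0.7423) = 2.1008.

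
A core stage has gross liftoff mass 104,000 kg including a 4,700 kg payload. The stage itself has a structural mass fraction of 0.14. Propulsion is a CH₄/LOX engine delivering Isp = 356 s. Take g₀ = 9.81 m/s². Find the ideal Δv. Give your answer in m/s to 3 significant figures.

Δv ≈ 6010 m/s

Stage wet mass = m₀ − payload = 104,000 − 4,700 = 99,300 kg.
Stage dry mass = ε × stage wet mass = 0.14 × 99,300 = 13,902 kg.
Burnout mass m_f = stage dry + payload = 13,902 + 4,700 = 18,602 kg.
v_e = Isp · g₀ = 356 × 9.81 = 3492.4 m/s.
Δv = v_e · ln(104,000/18,602) = 3492.4 × ln(5.591) = 3492.4 × 1.7211 ≈ 6011 m/s.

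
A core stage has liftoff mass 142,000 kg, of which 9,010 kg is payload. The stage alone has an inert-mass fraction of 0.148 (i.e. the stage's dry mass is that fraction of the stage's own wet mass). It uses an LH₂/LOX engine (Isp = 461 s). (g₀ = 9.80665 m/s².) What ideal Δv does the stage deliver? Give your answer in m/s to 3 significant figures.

Stage wet mass = m₀ − payload = 142,000 − 9,010 = 132,990 kg.
Stage dry mass = ε × stage wet mass = 0.148 × 132,990 = 19,682.5 kg.
Burnout mass m_f = stage dry + payload = 19,682.5 + 9,010 = 28,692.5 kg.
v_e = Isp · g₀ = 461 × 9.80665 = 4520.9 m/s.
Δv = v_e · ln(142,000/28,692.5) = 4520.9 × ln(4.949) = 4520.9 × 1.5992 ≈ 7230 m/s.

Δv ≈ 7230 m/s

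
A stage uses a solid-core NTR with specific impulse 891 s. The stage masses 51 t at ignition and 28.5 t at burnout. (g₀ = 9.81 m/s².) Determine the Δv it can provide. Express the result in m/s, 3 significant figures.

v_e = Isp · g₀ = 891 × 9.81 = 8740.7 m/s.
Δv = v_e · ln(m₀/m_f) = 8740.7 × ln(1.789) = 8740.7 × 0.5819 ≈ 5086.4 m/s.

Δv ≈ 5090 m/s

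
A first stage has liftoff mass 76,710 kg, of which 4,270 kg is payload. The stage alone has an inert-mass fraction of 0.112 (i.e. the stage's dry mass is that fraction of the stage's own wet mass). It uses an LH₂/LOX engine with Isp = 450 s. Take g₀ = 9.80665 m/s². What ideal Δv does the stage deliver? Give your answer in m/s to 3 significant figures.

Δv ≈ 8050 m/s

Stage wet mass = m₀ − payload = 76,710 − 4,270 = 72,440 kg.
Stage dry mass = ε × stage wet mass = 0.112 × 72,440 = 8,113.28 kg.
Burnout mass m_f = stage dry + payload = 8,113.28 + 4,270 = 12,383.28 kg.
v_e = Isp · g₀ = 450 × 9.80665 = 4413.0 m/s.
From the ideal rocket equation, Δv = v_e · ln(76,710/12,383.28) = 4413.0 × ln(6.195) = 4413.0 × 1.8237 ≈ 8048 m/s.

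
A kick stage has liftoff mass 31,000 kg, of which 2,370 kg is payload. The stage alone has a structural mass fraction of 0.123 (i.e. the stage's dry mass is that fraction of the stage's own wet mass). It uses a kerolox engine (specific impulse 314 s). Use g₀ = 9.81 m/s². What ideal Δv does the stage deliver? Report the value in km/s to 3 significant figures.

Δv ≈ 5.11 km/s

Stage wet mass = m₀ − payload = 31,000 − 2,370 = 28,630 kg.
Stage dry mass = ε × stage wet mass = 0.123 × 28,630 = 3,521.49 kg.
Burnout mass m_f = stage dry + payload = 3,521.49 + 2,370 = 5,891.49 kg.
v_e = Isp · g₀ = 314 × 9.81 = 3080.3 m/s.
Δv = v_e · ln(31,000/5,891.49) = 3080.3 × ln(5.262) = 3080.3 × 1.6605 ≈ 5115 m/s.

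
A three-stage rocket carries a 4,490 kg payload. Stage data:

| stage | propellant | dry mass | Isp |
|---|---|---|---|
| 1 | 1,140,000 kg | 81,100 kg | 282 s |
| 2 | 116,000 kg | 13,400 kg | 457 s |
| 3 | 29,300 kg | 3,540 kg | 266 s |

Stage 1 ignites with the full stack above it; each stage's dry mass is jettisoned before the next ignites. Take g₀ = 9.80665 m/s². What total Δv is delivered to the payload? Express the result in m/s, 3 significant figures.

Δv ≈ 14100 m/s

Ignition mass of stage 1 = 1,140,000+81,100 + 116,000+13,400 + 29,300+3,540 + 4,490 = 1,387,830 kg.
Stage 1: m₀ = 1,387,830 kg, m_f = 1,387,830 − 1,140,000 = 247,830 kg; Δv = 282×9.80665×ln(5.6) = 2765.5×1.7228 ≈ 4764 m/s.
Stage 2: m₀ = 166,730 kg, m_f = 166,730 − 116,000 = 50,730 kg; Δv = 457×9.80665×ln(3.287) = 4481.6×1.1899 ≈ 5333 m/s.
Stage 3: m₀ = 37,330 kg, m_f = 37,330 − 29,300 = 8,030 kg; Δv = 266×9.80665×ln(4.649) = 2608.6×1.5366 ≈ 4008 m/s.
Total Δv = 4764 + 5333 + 4008 = 14105 m/s.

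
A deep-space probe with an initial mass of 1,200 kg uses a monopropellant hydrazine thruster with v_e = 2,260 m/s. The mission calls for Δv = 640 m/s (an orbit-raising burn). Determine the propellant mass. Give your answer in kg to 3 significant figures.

From the ideal rocket equation, m₀/m_f = exp(Δv / v_e) = exp(640 / 2260.0) = exp(0.2832) = 1.3274.
m_f = 1,200 / 1.3274 = 904.023 kg, so propellant = m₀ − m_f = 1,200 − 904.023 = 295.977 kg.

propellant mass ≈ 296 kg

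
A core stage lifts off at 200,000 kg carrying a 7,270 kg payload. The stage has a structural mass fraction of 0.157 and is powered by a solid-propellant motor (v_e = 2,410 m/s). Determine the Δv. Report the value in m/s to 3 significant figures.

Stage wet mass = m₀ − payload = 200,000 − 7,270 = 192,730 kg.
Stage dry mass = ε × stage wet mass = 0.157 × 192,730 = 30,258.6 kg.
Burnout mass m_f = stage dry + payload = 30,258.6 + 7,270 = 37,528.6 kg.
Using Δv = v_e ln(m₀/m_f): Δv = v_e · ln(200,000/37,528.6) = 2410.0 × ln(5.329) = 2410.0 × 1.6732 ≈ 4032 m/s.

Δv ≈ 4030 m/s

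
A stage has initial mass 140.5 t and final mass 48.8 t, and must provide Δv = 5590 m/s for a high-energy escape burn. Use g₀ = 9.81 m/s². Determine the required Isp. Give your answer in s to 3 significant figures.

ln(m₀/m_f) = ln(140500/48800) = ln(2.879) = 1.0575.
Using Δv = v_e ln(m₀/m_f): v_e = Δv / ln(m₀/m_f) = 5590 / 1.0575 = 5286.2 m/s.
Isp = v_e / g₀ = 5286.2 / 9.81 = 538.9 s.

Isp ≈ 539 s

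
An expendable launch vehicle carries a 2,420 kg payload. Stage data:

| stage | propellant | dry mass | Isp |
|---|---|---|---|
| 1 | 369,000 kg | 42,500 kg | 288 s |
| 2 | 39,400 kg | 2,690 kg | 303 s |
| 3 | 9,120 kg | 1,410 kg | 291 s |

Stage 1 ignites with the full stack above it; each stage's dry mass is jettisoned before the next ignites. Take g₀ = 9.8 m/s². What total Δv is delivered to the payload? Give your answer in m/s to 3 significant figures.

Ignition mass of stage 1 = 369,000+42,500 + 39,400+2,690 + 9,120+1,410 + 2,420 = 466,540 kg.
Stage 1: m₀ = 466,540 kg, m_f = 466,540 − 369,000 = 97,540 kg; Δv = 288×9.8×ln(4.783) = 2822.4×1.5651 ≈ 4417 m/s.
Stage 2: m₀ = 55,040 kg, m_f = 55,040 − 39,400 = 15,640 kg; Δv = 303×9.8×ln(3.519) = 2969.4×1.2582 ≈ 3736 m/s.
Stage 3: m₀ = 12,950 kg, m_f = 12,950 − 9,120 = 3,830 kg; Δv = 291×9.8×ln(3.381) = 2851.8×1.2182 ≈ 3474 m/s.
Total Δv = 4417 + 3736 + 3474 = 11627 m/s.

Δv ≈ 11600 m/s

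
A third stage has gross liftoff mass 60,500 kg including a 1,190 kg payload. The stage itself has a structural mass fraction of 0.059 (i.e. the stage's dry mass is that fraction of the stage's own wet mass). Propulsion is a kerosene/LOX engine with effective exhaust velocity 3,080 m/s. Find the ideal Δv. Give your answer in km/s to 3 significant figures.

Stage wet mass = m₀ − payload = 60,500 − 1,190 = 59,310 kg.
Stage dry mass = ε × stage wet mass = 0.059 × 59,310 = 3,499.29 kg.
Burnout mass m_f = stage dry + payload = 3,499.29 + 1,190 = 4,689.29 kg.
By the Tsiolkovsky rocket equation, Δv = v_e · ln(60,500/4,689.29) = 3080.0 × ln(12.9) = 3080.0 × 2.5574 ≈ 7877 m/s.

Δv ≈ 7.88 km/s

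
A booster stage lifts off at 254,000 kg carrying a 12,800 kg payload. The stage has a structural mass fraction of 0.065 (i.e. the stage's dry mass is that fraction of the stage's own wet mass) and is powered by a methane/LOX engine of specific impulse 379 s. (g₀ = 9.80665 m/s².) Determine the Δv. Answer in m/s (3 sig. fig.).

Stage wet mass = m₀ − payload = 254,000 − 12,800 = 241,200 kg.
Stage dry mass = ε × stage wet mass = 0.065 × 241,200 = 15,678 kg.
Burnout mass m_f = stage dry + payload = 15,678 + 12,800 = 28,478 kg.
v_e = Isp · g₀ = 379 × 9.80665 = 3716.7 m/s.
From the ideal rocket equation, Δv = v_e · ln(254,000/28,478) = 3716.7 × ln(8.919) = 3716.7 × 2.1882 ≈ 8133 m/s.

Δv ≈ 8130 m/s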